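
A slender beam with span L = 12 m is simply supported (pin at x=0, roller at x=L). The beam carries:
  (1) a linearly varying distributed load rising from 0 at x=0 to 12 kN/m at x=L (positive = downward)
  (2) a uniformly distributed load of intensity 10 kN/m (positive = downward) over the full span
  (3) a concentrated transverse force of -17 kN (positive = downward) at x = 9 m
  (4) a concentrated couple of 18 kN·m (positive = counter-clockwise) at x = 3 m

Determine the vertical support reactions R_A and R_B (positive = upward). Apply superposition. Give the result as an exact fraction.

R_A = 325/4 kN, R_B = 375/4 kN

Load 1 — triangular load w₀=12 kN/m (0→w₀ over full span):
  R_A = w₀L/6 = 12·12/6 = 24 kN
  R_B = w₀L/3 = 12·12/3 = 48 kN
Load 2 — uniform load w=10 kN/m over full span:
  R_A = wL/2 = 10·12/2 = 60 kN
  R_B = wL/2 = 10·12/2 = 60 kN
Load 3 — point force P=-17 kN at a=9 m (b=L-a=3):
  R_A = Pb/L = (-17)·3/12 = -17/4 kN
  R_B = Pa/L = (-17)·9/12 = -51/4 kN
Load 4 — applied couple M₀=18 kN·m at a=3 m (b=L-a=9):
  R_A = M₀/L = 18/12 = 3/2 kN
  R_B = -M₀/L = -18/12 = -3/2 kN
Superposition: R_A = 325/4 kN, R_B = 375/4 kN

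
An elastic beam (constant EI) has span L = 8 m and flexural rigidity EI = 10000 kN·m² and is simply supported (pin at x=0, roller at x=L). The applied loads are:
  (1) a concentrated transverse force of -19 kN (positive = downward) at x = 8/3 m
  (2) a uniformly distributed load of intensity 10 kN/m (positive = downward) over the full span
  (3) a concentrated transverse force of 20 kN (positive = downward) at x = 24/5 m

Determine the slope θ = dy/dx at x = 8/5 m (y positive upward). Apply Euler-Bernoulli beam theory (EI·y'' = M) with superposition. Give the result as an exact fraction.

Load 1 — point force P=-19 kN at a=8/3 m (b=L-a=16/3):
  θ_1 = -Pb(L²-b²-3x²)/(6LEI)  [x≤a] = -(-19)·(16/3)·(8²-(16/3)²-3·(8/5)²)/(6·8·10000) = 7448/1265625 rad
Load 2 — uniform load w=10 kN/m over full span:
  θ_2 = -w(L³-6Lx²+4x³)/(24EI) = -10·(8³-6·8·(8/5)²+4·(8/5)³)/(24·10000) = -264/15625 rad
Load 3 — point force P=20 kN at a=24/5 m (b=L-a=16/5):
  θ_3 = -Pb(L²-b²-3x²)/(6LEI)  [x≤a] = -20·(16/5)·(8²-(16/5)²-3·(8/5)²)/(6·8·10000) = -96/15625 rad
Superposition: θ = Σ θ_i = -21712/1265625 rad ≈ -0.017155 rad

θ(8/5) = -21712/1265625 rad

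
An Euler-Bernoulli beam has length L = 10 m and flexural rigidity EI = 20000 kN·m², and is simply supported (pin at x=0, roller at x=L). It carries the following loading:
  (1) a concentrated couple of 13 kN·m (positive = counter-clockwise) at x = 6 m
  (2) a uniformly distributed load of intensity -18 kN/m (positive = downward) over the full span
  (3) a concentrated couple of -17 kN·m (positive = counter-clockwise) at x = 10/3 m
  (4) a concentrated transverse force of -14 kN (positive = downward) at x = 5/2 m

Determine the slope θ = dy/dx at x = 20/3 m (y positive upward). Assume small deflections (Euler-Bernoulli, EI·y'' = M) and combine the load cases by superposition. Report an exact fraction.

θ(20/3) = -90709/4800000 rad

Load 1 — applied couple M₀=13 kN·m at a=6 m (b=L-a=4):
  θ_1 = (M₀x²/(2L)-M₀(x-a)+C₁)/EI  [x>a] with C₁=M₀(3b²-L²)/(6L)=-169/15 = (13·(20/3)²/(2·10)-13·((20/3)-6)+(-169/15))/20000 = 403/900000 rad
Load 2 — uniform load w=-18 kN/m over full span:
  θ_2 = -w(L³-6Lx²+4x³)/(24EI) = -(-18)·(10³-6·10·(20/3)²+4·(20/3)³)/(24·20000) = -13/720 rad
Load 3 — applied couple M₀=-17 kN·m at a=10/3 m (b=L-a=20/3):
  θ_3 = (M₀x²/(2L)-M₀(x-a)+C₁)/EI  [x>a] with C₁=M₀(3b²-L²)/(6L)=-85/9 = ((-17)·(20/3)²/(2·10)-(-17)·((20/3)-(10/3))+(-85/9))/20000 = 17/36000 rad
Load 4 — point force P=-14 kN at a=5/2 m (b=L-a=15/2):
  θ_4 = -Pa(2L²-6Lx+3x²+a²)/(6LEI)  [x>a] = -(-14)·(5/2)·(2·10²-6·10·(20/3)+3·(20/3)²+(5/2)²)/(6·10·20000) = -203/115200 rad
Superposition: θ = Σ θ_i = -90709/4800000 rad ≈ -0.018898 rad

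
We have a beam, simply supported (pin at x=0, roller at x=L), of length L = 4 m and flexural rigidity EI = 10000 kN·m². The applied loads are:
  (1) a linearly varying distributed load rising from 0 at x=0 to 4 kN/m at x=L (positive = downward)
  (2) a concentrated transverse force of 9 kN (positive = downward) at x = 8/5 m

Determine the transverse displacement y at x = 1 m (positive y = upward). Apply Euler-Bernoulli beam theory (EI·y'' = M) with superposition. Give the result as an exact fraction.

Load 1 — triangular load w₀=4 kN/m (0→w₀ over full span):
  y_1 = -w₀x(7L⁴-10L²x²+3x⁴)/(360LEI) = -4·1·(7·4⁴-10·4²·1²+3·1⁴)/(360·4·10000) = -109/240000 m
Load 2 — point force P=9 kN at a=8/5 m (b=L-a=12/5):
  y_2 = -Pbx(L²-b²-x²)/(6LEI)  [x≤a] = -9·(12/5)·1·(4²-(12/5)²-1²)/(6·4·10000) = -2079/2500000 m
Superposition: y = Σ y_i = -38573/30000000 m ≈ -0.001286 m

y(1) = -38573/30000000 m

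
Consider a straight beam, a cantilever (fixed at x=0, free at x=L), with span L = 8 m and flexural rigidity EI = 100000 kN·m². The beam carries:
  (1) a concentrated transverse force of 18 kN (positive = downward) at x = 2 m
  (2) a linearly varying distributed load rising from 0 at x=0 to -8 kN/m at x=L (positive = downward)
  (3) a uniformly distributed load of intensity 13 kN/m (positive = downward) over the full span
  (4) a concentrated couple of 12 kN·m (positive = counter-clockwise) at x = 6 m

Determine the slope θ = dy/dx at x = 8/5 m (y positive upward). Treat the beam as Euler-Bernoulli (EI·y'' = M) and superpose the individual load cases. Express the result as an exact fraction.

θ(8/5) = -19004/5859375 rad

Load 1 — point force P=18 kN at a=2 m (b=L-a=6):
  θ_1 = -Px(2a-x)/(2EI)  [x≤a] = -18·(8/5)·(2·2-(8/5))/(2·100000) = -27/78125 rad
Load 2 — triangular load w₀=-8 kN/m (0→w₀ over full span):
  θ_2 = (w₀Lx²/4-w₀L²x/3-w₀x⁴/(24L))/EI = ((-8)·8·(8/5)²/4-(-8)·8²·(8/5)/3-(-8)·(8/5)⁴/(24·8))/100000 = 13616/5859375 rad
Load 3 — uniform load w=13 kN/m over full span:
  θ_3 = -wx(x²-3Lx+3L²)/(6EI) = -13·(8/5)·((8/5)²-3·8·(8/5)+3·8²)/(6·100000) = -6344/1171875 rad
Load 4 — applied couple M₀=12 kN·m at a=6 m (b=L-a=2):
  θ_4 = M₀x/EI  [x≤a] = 12·(8/5)/100000 = 3/15625 rad
Superposition: θ = Σ θ_i = -19004/5859375 rad ≈ -0.003243 rad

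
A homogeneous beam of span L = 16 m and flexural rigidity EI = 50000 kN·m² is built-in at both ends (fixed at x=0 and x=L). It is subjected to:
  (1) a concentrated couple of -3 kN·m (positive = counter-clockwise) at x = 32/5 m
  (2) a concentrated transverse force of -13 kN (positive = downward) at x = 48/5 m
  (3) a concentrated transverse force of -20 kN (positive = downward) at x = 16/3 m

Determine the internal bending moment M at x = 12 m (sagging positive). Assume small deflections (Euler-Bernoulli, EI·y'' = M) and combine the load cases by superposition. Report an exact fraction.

Load 1 — applied couple M₀=-3 kN·m at a=32/5 m (b=L-a=48/5):
  M_1 = R_Ax - M_A - M₀  [x>a] with R_A=-27/100, M_A=-9/25 = (-27/100)·12 - (-9/25) - (-3) = 3/25 kN·m
Load 2 — point force P=-13 kN at a=48/5 m (b=L-a=32/5):
  M_2 = Pa²(a+3b)(L-x)/L³ - Pa²b/L²  [x>a] = (-13)·(48/5)²·((48/5)+3·(32/5))·(16-12)/16³ - (-13)·(48/5)²·(32/5)/16² = -468/125 kN·m
Load 3 — point force P=-20 kN at a=16/3 m (b=L-a=32/3):
  M_3 = Pa²(a+3b)(L-x)/L³ - Pa²b/L²  [x>a] = (-20)·(16/3)²·((16/3)+3·(32/3))·(16-12)/16³ - (-20)·(16/3)²·(32/3)/16² = 80/27 kN·m
Superposition: M = Σ M_i = -2231/3375 kN·m ≈ -0.661037 kN·m

M(12) = -2231/3375 kN·m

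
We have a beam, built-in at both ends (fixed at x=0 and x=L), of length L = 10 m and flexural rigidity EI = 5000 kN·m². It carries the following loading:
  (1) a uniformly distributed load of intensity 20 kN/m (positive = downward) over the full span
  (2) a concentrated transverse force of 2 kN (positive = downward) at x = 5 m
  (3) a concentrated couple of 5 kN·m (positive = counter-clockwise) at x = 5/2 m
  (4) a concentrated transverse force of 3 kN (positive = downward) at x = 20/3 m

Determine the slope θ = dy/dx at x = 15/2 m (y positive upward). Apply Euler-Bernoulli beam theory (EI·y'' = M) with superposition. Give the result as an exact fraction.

Load 1 — uniform load w=20 kN/m over full span:
  θ_1 = -wx(L-x)(L-2x)/(12EI) = -20·(15/2)·(10-(15/2))·(10-2·(15/2))/(12·5000) = 1/32 rad
Load 2 — point force P=2 kN at a=5 m (b=L-a=5):
  θ_2 = Pa²(L-x)(2bL-(3b+a)(L-x))/(2L³EI)  [x>a] = 2·5²·(10-(15/2))·(2·5·10-(3·5+5)·(10-(15/2)))/(2·10³·5000) = 1/1600 rad
Load 3 — applied couple M₀=5 kN·m at a=5/2 m (b=L-a=15/2):
  θ_3 = (R_Ax²/2 - M_Ax - M₀(x-a))/EI  [x>a] with R_A=9/16, M_A=-15/16 = ((9/16)·(15/2)²/2 - (-15/16)·(15/2) - 5·((15/2)-(5/2)))/5000 = -11/25600 rad
Load 4 — point force P=3 kN at a=20/3 m (b=L-a=10/3):
  θ_4 = Pa²(L-x)(2bL-(3b+a)(L-x))/(2L³EI)  [x>a] = 3·(20/3)²·(10-(15/2))·(2·(10/3)·10-(3·(10/3)+(20/3))·(10-(15/2)))/(2·10³·5000) = 1/1200 rad
Superposition: θ = Σ θ_i = 2479/76800 rad ≈ 0.032279 rad

θ(15/2) = 2479/76800 rad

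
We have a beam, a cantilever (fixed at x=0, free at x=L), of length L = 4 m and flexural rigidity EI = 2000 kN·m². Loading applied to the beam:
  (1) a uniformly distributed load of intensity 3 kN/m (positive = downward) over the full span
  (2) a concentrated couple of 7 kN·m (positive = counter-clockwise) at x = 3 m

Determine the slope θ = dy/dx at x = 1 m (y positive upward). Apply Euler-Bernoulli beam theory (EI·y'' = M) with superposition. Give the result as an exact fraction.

Load 1 — uniform load w=3 kN/m over full span:
  θ_1 = -wx(x²-3Lx+3L²)/(6EI) = -3·1·(1²-3·4·1+3·4²)/(6·2000) = -37/4000 rad
Load 2 — applied couple M₀=7 kN·m at a=3 m (b=L-a=1):
  θ_2 = M₀x/EI  [x≤a] = 7·1/2000 = 7/2000 rad
Superposition: θ = Σ θ_i = -23/4000 rad ≈ -0.005750 rad

θ(1) = -23/4000 rad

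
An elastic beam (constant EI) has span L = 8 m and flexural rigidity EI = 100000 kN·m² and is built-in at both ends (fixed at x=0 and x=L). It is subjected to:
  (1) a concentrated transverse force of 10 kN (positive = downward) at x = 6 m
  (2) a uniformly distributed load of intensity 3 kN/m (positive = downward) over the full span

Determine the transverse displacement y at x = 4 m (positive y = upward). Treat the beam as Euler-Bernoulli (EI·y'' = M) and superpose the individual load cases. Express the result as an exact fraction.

Load 1 — point force P=10 kN at a=6 m (b=L-a=2):
  y_1 = -Pb²x²(3aL-(3a+b)x)/(6L³EI)  [x≤a] = -10·2²·4²·(3·6·8-(3·6+2)·4)/(6·8³·100000) = -1/7500 m
Load 2 — uniform load w=3 kN/m over full span:
  y_2 = -wx²(L-x)²/(24EI) = -3·4²·(8-4)²/(24·100000) = -1/3125 m
Superposition: y = Σ y_i = -17/37500 m ≈ -0.000453 m

y(4) = -17/37500 m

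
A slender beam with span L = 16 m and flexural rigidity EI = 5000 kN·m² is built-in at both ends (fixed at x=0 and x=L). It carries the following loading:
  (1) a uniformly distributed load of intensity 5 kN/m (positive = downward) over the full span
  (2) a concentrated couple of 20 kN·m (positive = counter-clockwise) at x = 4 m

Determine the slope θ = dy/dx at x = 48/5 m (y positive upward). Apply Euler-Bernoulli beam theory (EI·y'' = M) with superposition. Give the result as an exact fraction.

θ(48/5) = 221/15625 rad

Load 1 — uniform load w=5 kN/m over full span:
  θ_1 = -wx(L-x)(L-2x)/(12EI) = -5·(48/5)·(16-(48/5))·(16-2·(48/5))/(12·5000) = 256/15625 rad
Load 2 — applied couple M₀=20 kN·m at a=4 m (b=L-a=12):
  θ_2 = (R_Ax²/2 - M_Ax - M₀(x-a))/EI  [x>a] with R_A=45/32, M_A=-15/4 = ((45/32)·(48/5)²/2 - (-15/4)·(48/5) - 20·((48/5)-4))/5000 = -7/3125 rad
Superposition: θ = Σ θ_i = 221/15625 rad ≈ 0.014144 rad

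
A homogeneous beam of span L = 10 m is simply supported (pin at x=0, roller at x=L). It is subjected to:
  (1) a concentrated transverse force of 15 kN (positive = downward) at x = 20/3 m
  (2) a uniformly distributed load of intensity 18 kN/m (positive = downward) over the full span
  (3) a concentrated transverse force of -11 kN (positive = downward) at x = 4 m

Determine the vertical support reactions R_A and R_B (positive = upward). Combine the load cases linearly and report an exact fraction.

R_A = 442/5 kN, R_B = 478/5 kN

Load 1 — point force P=15 kN at a=20/3 m (b=L-a=10/3):
  R_A = Pb/L = 15·(10/3)/10 = 5 kN
  R_B = Pa/L = 15·(20/3)/10 = 10 kN
Load 2 — uniform load w=18 kN/m over full span:
  R_A = wL/2 = 18·10/2 = 90 kN
  R_B = wL/2 = 18·10/2 = 90 kN
Load 3 — point force P=-11 kN at a=4 m (b=L-a=6):
  R_A = Pb/L = (-11)·6/10 = -33/5 kN
  R_B = Pa/L = (-11)·4/10 = -22/5 kN
Superposition: R_A = 442/5 kN, R_B = 478/5 kN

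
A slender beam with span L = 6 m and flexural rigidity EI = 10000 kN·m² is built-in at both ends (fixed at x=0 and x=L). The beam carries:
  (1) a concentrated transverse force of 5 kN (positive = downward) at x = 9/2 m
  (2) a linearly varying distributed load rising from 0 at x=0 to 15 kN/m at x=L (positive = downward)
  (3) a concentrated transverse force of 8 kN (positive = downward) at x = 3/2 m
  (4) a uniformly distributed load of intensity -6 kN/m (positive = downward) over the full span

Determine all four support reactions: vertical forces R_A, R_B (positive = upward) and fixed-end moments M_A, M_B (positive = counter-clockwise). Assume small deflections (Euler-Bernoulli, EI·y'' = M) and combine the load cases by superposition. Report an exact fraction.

R_A = 97/32 kN, M_A = 261/32 kN·m, R_B = 607/32 kN, M_B = -495/32 kN·m

Load 1 — point force P=5 kN at a=9/2 m (b=L-a=3/2):
  R_A = Pb²(3a+b)/L³ = 5·(3/2)²·(3·(9/2)+(3/2))/6³ = 25/32 kN
  M_A = Pab²/L² = 5·(9/2)·(3/2)²/6² = 45/32 kN·m
  R_B = Pa²(a+3b)/L³ = 5·(9/2)²·((9/2)+3·(3/2))/6³ = 135/32 kN
  M_B = -Pa²b/L² = -5·(9/2)²·(3/2)/6² = -135/32 kN·m
Load 2 — triangular load w₀=15 kN/m (0→w₀ over full span):
  R_A = 3w₀L/20 = 3·15·6/20 = 27/2 kN
  M_A = w₀L²/30 = 15·6²/30 = 18 kN·m
  R_B = 7w₀L/20 = 7·15·6/20 = 63/2 kN
  M_B = -w₀L²/20 = -15·6²/20 = -27 kN·m
Load 3 — point force P=8 kN at a=3/2 m (b=L-a=9/2):
  R_A = Pb²(3a+b)/L³ = 8·(9/2)²·(3·(3/2)+(9/2))/6³ = 27/4 kN
  M_A = Pab²/L² = 8·(3/2)·(9/2)²/6² = 27/4 kN·m
  R_B = Pa²(a+3b)/L³ = 8·(3/2)²·((3/2)+3·(9/2))/6³ = 5/4 kN
  M_B = -Pa²b/L² = -8·(3/2)²·(9/2)/6² = -9/4 kN·m
Load 4 — uniform load w=-6 kN/m over full span:
  R_A = wL/2 = (-6)·6/2 = -18 kN
  M_A = wL²/12 = (-6)·6²/12 = -18 kN·m
  R_B = wL/2 = (-6)·6/2 = -18 kN
  M_B = -wL²/12 = -(-6)·6²/12 = 18 kN·m
Superposition: R_A = 97/32 kN, M_A = 261/32 kN·m, R_B = 607/32 kN, M_B = -495/32 kN·m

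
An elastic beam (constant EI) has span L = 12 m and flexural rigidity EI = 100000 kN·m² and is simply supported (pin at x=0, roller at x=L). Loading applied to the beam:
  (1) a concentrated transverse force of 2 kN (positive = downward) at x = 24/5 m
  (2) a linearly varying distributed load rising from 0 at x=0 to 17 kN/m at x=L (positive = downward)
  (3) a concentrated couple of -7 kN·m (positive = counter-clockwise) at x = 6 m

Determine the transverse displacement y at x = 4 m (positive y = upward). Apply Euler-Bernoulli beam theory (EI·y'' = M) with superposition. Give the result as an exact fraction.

y(4) = -1117897/56250000 m

Load 1 — point force P=2 kN at a=24/5 m (b=L-a=36/5):
  y_1 = -Pbx(L²-b²-x²)/(6LEI)  [x≤a] = -2·(36/5)·4·(12²-(36/5)²-4²)/(6·12·100000) = -238/390625 m
Load 2 — triangular load w₀=17 kN/m (0→w₀ over full span):
  y_2 = -w₀x(7L⁴-10L²x²+3x⁴)/(360LEI) = -17·4·(7·12⁴-10·12²·4²+3·4⁴)/(360·12·100000) = -544/28125 m
Load 3 — applied couple M₀=-7 kN·m at a=6 m (b=L-a=6):
  y_3 = (M₀x³/(6L)+C₁x)/EI  [x≤a] with C₁=M₀(3b²-L²)/(6L)=7/2 = ((-7)·4³/(6·12)+(7/2)·4)/100000 = 7/90000 m
Superposition: y = Σ y_i = -1117897/56250000 m ≈ -0.019874 m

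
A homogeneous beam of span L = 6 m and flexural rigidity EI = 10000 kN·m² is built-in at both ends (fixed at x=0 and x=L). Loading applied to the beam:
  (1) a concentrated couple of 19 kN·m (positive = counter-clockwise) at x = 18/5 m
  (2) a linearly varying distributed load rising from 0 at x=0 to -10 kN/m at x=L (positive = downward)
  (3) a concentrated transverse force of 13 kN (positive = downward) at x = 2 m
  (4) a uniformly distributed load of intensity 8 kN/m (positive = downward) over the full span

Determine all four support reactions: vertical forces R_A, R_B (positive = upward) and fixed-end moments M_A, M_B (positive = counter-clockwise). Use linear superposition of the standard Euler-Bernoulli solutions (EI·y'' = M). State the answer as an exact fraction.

Load 1 — applied couple M₀=19 kN·m at a=18/5 m (b=L-a=12/5):
  R_A = 6M₀ab/L³ = 6·19·(18/5)·(12/5)/6³ = 114/25 kN
  M_A = M₀b(2a-b)/L² = 19·(12/5)·(2·(18/5)-(12/5))/6² = 152/25 kN·m
  R_B = -6M₀ab/L³ = -6·19·(18/5)·(12/5)/6³ = -114/25 kN
  M_B = M₀a(2b-a)/L² = 19·(18/5)·(2·(12/5)-(18/5))/6² = 57/25 kN·m
Load 2 — triangular load w₀=-10 kN/m (0→w₀ over full span):
  R_A = 3w₀L/20 = 3·(-10)·6/20 = -9 kN
  M_A = w₀L²/30 = (-10)·6²/30 = -12 kN·m
  R_B = 7w₀L/20 = 7·(-10)·6/20 = -21 kN
  M_B = -w₀L²/20 = -(-10)·6²/20 = 18 kN·m
Load 3 — point force P=13 kN at a=2 m (b=L-a=4):
  R_A = Pb²(3a+b)/L³ = 13·4²·(3·2+4)/6³ = 260/27 kN
  M_A = Pab²/L² = 13·2·4²/6² = 104/9 kN·m
  R_B = Pa²(a+3b)/L³ = 13·2²·(2+3·4)/6³ = 91/27 kN
  M_B = -Pa²b/L² = -13·2²·4/6² = -52/9 kN·m
Load 4 — uniform load w=8 kN/m over full span:
  R_A = wL/2 = 8·6/2 = 24 kN
  M_A = wL²/12 = 8·6²/12 = 24 kN·m
  R_B = wL/2 = 8·6/2 = 24 kN
  M_B = -wL²/12 = -8·6²/12 = -24 kN·m
Superposition: R_A = 19703/675 kN, M_A = 6668/225 kN·m, R_B = 1222/675 kN, M_B = -2137/225 kN·m

R_A = 19703/675 kN, M_A = 6668/225 kN·m, R_B = 1222/675 kN, M_B = -2137/225 kN·m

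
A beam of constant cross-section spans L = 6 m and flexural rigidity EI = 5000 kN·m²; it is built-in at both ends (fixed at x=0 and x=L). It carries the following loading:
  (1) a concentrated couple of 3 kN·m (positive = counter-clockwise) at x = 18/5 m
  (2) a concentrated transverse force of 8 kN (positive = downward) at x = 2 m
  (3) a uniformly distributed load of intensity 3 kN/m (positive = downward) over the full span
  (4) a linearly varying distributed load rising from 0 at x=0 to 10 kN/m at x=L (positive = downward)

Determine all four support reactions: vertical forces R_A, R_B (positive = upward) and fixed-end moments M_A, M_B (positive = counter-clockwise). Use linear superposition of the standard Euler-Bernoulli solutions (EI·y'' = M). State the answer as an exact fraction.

Load 1 — applied couple M₀=3 kN·m at a=18/5 m (b=L-a=12/5):
  R_A = 6M₀ab/L³ = 6·3·(18/5)·(12/5)/6³ = 18/25 kN
  M_A = M₀b(2a-b)/L² = 3·(12/5)·(2·(18/5)-(12/5))/6² = 24/25 kN·m
  R_B = -6M₀ab/L³ = -6·3·(18/5)·(12/5)/6³ = -18/25 kN
  M_B = M₀a(2b-a)/L² = 3·(18/5)·(2·(12/5)-(18/5))/6² = 9/25 kN·m
Load 2 — point force P=8 kN at a=2 m (b=L-a=4):
  R_A = Pb²(3a+b)/L³ = 8·4²·(3·2+4)/6³ = 160/27 kN
  M_A = Pab²/L² = 8·2·4²/6² = 64/9 kN·m
  R_B = Pa²(a+3b)/L³ = 8·2²·(2+3·4)/6³ = 56/27 kN
  M_B = -Pa²b/L² = -8·2²·4/6² = -32/9 kN·m
Load 3 — uniform load w=3 kN/m over full span:
  R_A = wL/2 = 3·6/2 = 9 kN
  M_A = wL²/12 = 3·6²/12 = 9 kN·m
  R_B = wL/2 = 3·6/2 = 9 kN
  M_B = -wL²/12 = -3·6²/12 = -9 kN·m
Load 4 — triangular load w₀=10 kN/m (0→w₀ over full span):
  R_A = 3w₀L/20 = 3·10·6/20 = 9 kN
  M_A = w₀L²/30 = 10·6²/30 = 12 kN·m
  R_B = 7w₀L/20 = 7·10·6/20 = 21 kN
  M_B = -w₀L²/20 = -10·6²/20 = -18 kN·m
Superposition: R_A = 16636/675 kN, M_A = 6541/225 kN·m, R_B = 21164/675 kN, M_B = -6794/225 kN·m

R_A = 16636/675 kN, M_A = 6541/225 kN·m, R_B = 21164/675 kN, M_B = -6794/225 kN·m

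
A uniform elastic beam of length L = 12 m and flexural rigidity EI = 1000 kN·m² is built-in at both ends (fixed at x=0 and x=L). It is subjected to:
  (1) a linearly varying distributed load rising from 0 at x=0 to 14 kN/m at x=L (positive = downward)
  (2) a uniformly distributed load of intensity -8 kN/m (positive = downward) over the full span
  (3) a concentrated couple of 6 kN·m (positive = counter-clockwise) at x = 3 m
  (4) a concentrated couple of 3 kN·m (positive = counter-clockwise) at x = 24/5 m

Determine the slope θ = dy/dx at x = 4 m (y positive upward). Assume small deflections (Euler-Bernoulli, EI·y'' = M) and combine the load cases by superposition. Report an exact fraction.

θ(4) = 2279/225000 rad

Load 1 — triangular load w₀=14 kN/m (0→w₀ over full span):
  θ_1 = -w₀(2x(L-x)(L-2x)(x+2L)+x²(L-x)²)/(120LEI) = -14·(2·4·(12-4)·(12-2·4)·(4+2·12)+4²·(12-4)²)/(120·12·1000) = -448/5625 rad
Load 2 — uniform load w=-8 kN/m over full span:
  θ_2 = -wx(L-x)(L-2x)/(12EI) = -(-8)·4·(12-4)·(12-2·4)/(12·1000) = 32/375 rad
Load 3 — applied couple M₀=6 kN·m at a=3 m (b=L-a=9):
  θ_3 = (R_Ax²/2 - M_Ax - M₀(x-a))/EI  [x>a] with R_A=9/16, M_A=-9/8 = ((9/16)·4²/2 - (-9/8)·4 - 6·(4-3))/1000 = 3/1000 rad
Load 4 — applied couple M₀=3 kN·m at a=24/5 m (b=L-a=36/5):
  θ_4 = (R_Ax²/2 - M_Ax)/EI  [x≤a] with R_A=9/25, M_A=9/25 = ((9/25)·4²/2 - (9/25)·4)/1000 = 9/6250 rad
Superposition: θ = Σ θ_i = 2279/225000 rad ≈ 0.010129 rad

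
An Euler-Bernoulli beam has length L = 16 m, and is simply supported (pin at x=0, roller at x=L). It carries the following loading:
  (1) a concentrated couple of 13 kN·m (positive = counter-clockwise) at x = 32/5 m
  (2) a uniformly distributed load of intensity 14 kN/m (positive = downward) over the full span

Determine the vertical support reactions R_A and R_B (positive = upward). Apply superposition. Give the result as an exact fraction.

R_A = 1805/16 kN, R_B = 1779/16 kN

Load 1 — applied couple M₀=13 kN·m at a=32/5 m (b=L-a=48/5):
  R_A = M₀/L = 13/16 kN
  R_B = -M₀/L = -13/16 kN
Load 2 — uniform load w=14 kN/m over full span:
  R_A = wL/2 = 14·16/2 = 112 kN
  R_B = wL/2 = 14·16/2 = 112 kN
Superposition: R_A = 1805/16 kN, R_B = 1779/16 kN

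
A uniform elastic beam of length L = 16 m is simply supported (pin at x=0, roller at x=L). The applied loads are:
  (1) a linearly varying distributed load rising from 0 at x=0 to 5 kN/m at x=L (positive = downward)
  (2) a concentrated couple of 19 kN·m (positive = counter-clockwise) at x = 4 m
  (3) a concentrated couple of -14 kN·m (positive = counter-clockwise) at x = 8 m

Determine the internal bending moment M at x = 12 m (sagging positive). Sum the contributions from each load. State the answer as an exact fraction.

Load 1 — triangular load w₀=5 kN/m (0→w₀ over full span):
  M_1 = w₀Lx/6 - w₀x³/(6L) = 5·16·12/6 - 5·12³/(6·16) = 70 kN·m
Load 2 — applied couple M₀=19 kN·m at a=4 m (b=L-a=12):
  M_2 = M₀x/L - M₀  [x>a] = 19·12/16 - 19 = -19/4 kN·m
Load 3 — applied couple M₀=-14 kN·m at a=8 m (b=L-a=8):
  M_3 = M₀x/L - M₀  [x>a] = (-14)·12/16 - (-14) = 7/2 kN·m
Superposition: M = Σ M_i = 275/4 kN·m ≈ 68.750000 kN·m

M(12) = 275/4 kN·m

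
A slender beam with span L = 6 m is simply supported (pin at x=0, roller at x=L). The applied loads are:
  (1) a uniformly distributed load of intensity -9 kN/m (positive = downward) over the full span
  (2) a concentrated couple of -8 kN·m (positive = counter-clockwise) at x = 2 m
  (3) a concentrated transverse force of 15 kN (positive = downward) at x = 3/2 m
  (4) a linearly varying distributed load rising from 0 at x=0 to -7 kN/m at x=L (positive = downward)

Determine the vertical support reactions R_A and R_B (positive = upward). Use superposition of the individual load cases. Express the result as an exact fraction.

Load 1 — uniform load w=-9 kN/m over full span:
  R_A = wL/2 = (-9)·6/2 = -27 kN
  R_B = wL/2 = (-9)·6/2 = -27 kN
Load 2 — applied couple M₀=-8 kN·m at a=2 m (b=L-a=4):
  R_A = M₀/L = (-8)/6 = -4/3 kN
  R_B = -M₀/L = -(-8)/6 = 4/3 kN
Load 3 — point force P=15 kN at a=3/2 m (b=L-a=9/2):
  R_A = Pb/L = 15·(9/2)/6 = 45/4 kN
  R_B = Pa/L = 15·(3/2)/6 = 15/4 kN
Load 4 — triangular load w₀=-7 kN/m (0→w₀ over full span):
  R_A = w₀L/6 = (-7)·6/6 = -7 kN
  R_B = w₀L/3 = (-7)·6/3 = -14 kN
Superposition: R_A = -289/12 kN, R_B = -431/12 kN

R_A = -289/12 kN, R_B = -431/12 kN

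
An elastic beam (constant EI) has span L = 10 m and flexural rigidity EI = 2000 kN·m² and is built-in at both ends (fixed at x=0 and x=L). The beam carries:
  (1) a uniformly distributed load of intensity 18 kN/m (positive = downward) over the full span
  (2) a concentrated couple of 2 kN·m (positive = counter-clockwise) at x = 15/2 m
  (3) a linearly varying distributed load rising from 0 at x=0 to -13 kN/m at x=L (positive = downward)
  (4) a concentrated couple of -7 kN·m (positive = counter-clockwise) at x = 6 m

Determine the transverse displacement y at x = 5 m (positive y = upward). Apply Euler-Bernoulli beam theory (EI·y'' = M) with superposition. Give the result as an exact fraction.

y(5) = -14189/96000 m

Load 1 — uniform load w=18 kN/m over full span:
  y_1 = -wx²(L-x)²/(24EI) = -18·5²·(10-5)²/(24·2000) = -15/64 m
Load 2 — applied couple M₀=2 kN·m at a=15/2 m (b=L-a=5/2):
  y_2 = (R_Ax³/6 - M_Ax²/2)/EI  [x≤a] with R_A=9/40, M_A=5/8 = ((9/40)·5³/6 - (5/8)·5²/2)/2000 = -1/640 m
Load 3 — triangular load w₀=-13 kN/m (0→w₀ over full span):
  y_3 = -w₀x²(L-x)²(x+2L)/(120LEI) = -(-13)·5²·(10-5)²·(5+2·10)/(120·10·2000) = 65/768 m
Load 4 — applied couple M₀=-7 kN·m at a=6 m (b=L-a=4):
  y_4 = (R_Ax³/6 - M_Ax²/2)/EI  [x≤a] with R_A=-126/125, M_A=-56/25 = ((-126/125)·5³/6 - (-56/25)·5²/2)/2000 = 7/2000 m
Superposition: y = Σ y_i = -14189/96000 m ≈ -0.147802 m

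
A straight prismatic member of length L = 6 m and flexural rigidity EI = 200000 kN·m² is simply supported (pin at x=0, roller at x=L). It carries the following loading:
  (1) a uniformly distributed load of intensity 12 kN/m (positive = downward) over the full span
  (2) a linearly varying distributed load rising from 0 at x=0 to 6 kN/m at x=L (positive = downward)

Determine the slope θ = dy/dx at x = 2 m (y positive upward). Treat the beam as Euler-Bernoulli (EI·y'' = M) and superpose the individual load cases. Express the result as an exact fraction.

Load 1 — uniform load w=12 kN/m over full span:
  θ_1 = -w(L³-6Lx²+4x³)/(24EI) = -12·(6³-6·6·2²+4·2³)/(24·200000) = -13/50000 rad
Load 2 — triangular load w₀=6 kN/m (0→w₀ over full span):
  θ_2 = -w₀(7L⁴-30L²x²+15x⁴)/(360LEI) = -6·(7·6⁴-30·6²·2²+15·2⁴)/(360·6·200000) = -13/187500 rad
Superposition: θ = Σ θ_i = -247/750000 rad ≈ -0.000329 rad

θ(2) = -247/750000 rad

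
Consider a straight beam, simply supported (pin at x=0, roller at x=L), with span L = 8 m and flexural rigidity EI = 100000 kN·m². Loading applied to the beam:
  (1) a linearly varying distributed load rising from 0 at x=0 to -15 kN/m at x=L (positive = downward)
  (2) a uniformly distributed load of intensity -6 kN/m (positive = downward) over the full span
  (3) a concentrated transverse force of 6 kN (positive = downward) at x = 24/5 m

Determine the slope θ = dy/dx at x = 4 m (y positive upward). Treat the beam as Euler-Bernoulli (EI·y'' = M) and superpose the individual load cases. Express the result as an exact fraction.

Load 1 — triangular load w₀=-15 kN/m (0→w₀ over full span):
  θ_1 = -w₀(7L⁴-30L²x²+15x⁴)/(360LEI) = -(-15)·(7·8⁴-30·8²·4²+15·4⁴)/(360·8·100000) = 7/75000 rad
Load 2 — uniform load w=-6 kN/m over full span:
  θ_2 = -w(L³-6Lx²+4x³)/(24EI) = -(-6)·(8³-6·8·4²+4·4³)/(24·100000) = 0 rad
Load 3 — point force P=6 kN at a=24/5 m (b=L-a=16/5):
  θ_3 = -Pb(L²-b²-3x²)/(6LEI)  [x≤a] = -6·(16/5)·(8²-(16/5)²-3·4²)/(6·8·100000) = -9/390625 rad
Superposition: θ = Σ θ_i = 659/9375000 rad ≈ 0.000070 rad

θ(4) = 659/9375000 rad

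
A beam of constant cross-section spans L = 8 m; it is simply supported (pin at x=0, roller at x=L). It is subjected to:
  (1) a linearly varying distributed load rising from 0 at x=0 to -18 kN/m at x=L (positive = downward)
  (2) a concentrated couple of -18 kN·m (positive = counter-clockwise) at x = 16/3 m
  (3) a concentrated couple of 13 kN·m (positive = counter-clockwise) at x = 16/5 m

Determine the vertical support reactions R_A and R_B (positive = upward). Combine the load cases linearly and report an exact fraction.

Load 1 — triangular load w₀=-18 kN/m (0→w₀ over full span):
  R_A = w₀L/6 = (-18)·8/6 = -24 kN
  R_B = w₀L/3 = (-18)·8/3 = -48 kN
Load 2 — applied couple M₀=-18 kN·m at a=16/3 m (b=L-a=8/3):
  R_A = M₀/L = (-18)/8 = -9/4 kN
  R_B = -M₀/L = -(-18)/8 = 9/4 kN
Load 3 — applied couple M₀=13 kN·m at a=16/5 m (b=L-a=24/5):
  R_A = M₀/L = 13/8 kN
  R_B = -M₀/L = -13/8 kN
Superposition: R_A = -197/8 kN, R_B = -379/8 kN

R_A = -197/8 kN, R_B = -379/8 kN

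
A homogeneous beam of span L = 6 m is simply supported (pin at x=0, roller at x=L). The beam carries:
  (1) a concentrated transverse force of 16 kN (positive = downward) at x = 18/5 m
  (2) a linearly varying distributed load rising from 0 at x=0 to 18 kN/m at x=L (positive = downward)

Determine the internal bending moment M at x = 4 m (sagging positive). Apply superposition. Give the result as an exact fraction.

M(4) = 296/5 kN·m

Load 1 — point force P=16 kN at a=18/5 m (b=L-a=12/5):
  M_1 = Pa(L-x)/L  [x>a] = 16·(18/5)·(6-4)/6 = 96/5 kN·m
Load 2 — triangular load w₀=18 kN/m (0→w₀ over full span):
  M_2 = w₀Lx/6 - w₀x³/(6L) = 18·6·4/6 - 18·4³/(6·6) = 40 kN·m
Superposition: M = Σ M_i = 296/5 kN·m ≈ 59.200000 kN·m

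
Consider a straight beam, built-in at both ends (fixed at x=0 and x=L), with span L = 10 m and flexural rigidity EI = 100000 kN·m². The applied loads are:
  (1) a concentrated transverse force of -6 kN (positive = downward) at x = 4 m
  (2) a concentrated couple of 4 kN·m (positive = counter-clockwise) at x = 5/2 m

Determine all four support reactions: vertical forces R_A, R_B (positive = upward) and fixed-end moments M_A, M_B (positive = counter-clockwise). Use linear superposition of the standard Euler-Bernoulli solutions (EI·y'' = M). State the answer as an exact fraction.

R_A = -1719/500 kN, M_A = -939/100 kN·m, R_B = -1281/500 kN, M_B = 701/100 kN·m

Load 1 — point force P=-6 kN at a=4 m (b=L-a=6):
  R_A = Pb²(3a+b)/L³ = (-6)·6²·(3·4+6)/10³ = -486/125 kN
  M_A = Pab²/L² = (-6)·4·6²/10² = -216/25 kN·m
  R_B = Pa²(a+3b)/L³ = (-6)·4²·(4+3·6)/10³ = -264/125 kN
  M_B = -Pa²b/L² = -(-6)·4²·6/10² = 144/25 kN·m
Load 2 — applied couple M₀=4 kN·m at a=5/2 m (b=L-a=15/2):
  R_A = 6M₀ab/L³ = 6·4·(5/2)·(15/2)/10³ = 9/20 kN
  M_A = M₀b(2a-b)/L² = 4·(15/2)·(2·(5/2)-(15/2))/10² = -3/4 kN·m
  R_B = -6M₀ab/L³ = -6·4·(5/2)·(15/2)/10³ = -9/20 kN
  M_B = M₀a(2b-a)/L² = 4·(5/2)·(2·(15/2)-(5/2))/10² = 5/4 kN·m
Superposition: R_A = -1719/500 kN, M_A = -939/100 kN·m, R_B = -1281/500 kN, M_B = 701/100 kN·m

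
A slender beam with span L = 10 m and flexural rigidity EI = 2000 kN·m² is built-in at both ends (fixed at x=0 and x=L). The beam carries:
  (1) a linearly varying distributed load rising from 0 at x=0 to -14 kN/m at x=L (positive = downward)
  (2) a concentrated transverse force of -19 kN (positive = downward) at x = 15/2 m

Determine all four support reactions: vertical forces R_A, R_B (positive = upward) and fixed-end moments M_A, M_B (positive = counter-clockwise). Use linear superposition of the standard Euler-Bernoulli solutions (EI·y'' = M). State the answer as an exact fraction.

Load 1 — triangular load w₀=-14 kN/m (0→w₀ over full span):
  R_A = 3w₀L/20 = 3·(-14)·10/20 = -21 kN
  M_A = w₀L²/30 = (-14)·10²/30 = -140/3 kN·m
  R_B = 7w₀L/20 = 7·(-14)·10/20 = -49 kN
  M_B = -w₀L²/20 = -(-14)·10²/20 = 70 kN·m
Load 2 — point force P=-19 kN at a=15/2 m (b=L-a=5/2):
  R_A = Pb²(3a+b)/L³ = (-19)·(5/2)²·(3·(15/2)+(5/2))/10³ = -95/32 kN
  M_A = Pab²/L² = (-19)·(15/2)·(5/2)²/10² = -285/32 kN·m
  R_B = Pa²(a+3b)/L³ = (-19)·(15/2)²·((15/2)+3·(5/2))/10³ = -513/32 kN
  M_B = -Pa²b/L² = -(-19)·(15/2)²·(5/2)/10² = 855/32 kN·m
Superposition: R_A = -767/32 kN, M_A = -5335/96 kN·m, R_B = -2081/32 kN, M_B = 3095/32 kN·m

R_A = -767/32 kN, M_A = -5335/96 kN·m, R_B = -2081/32 kN, M_B = 3095/32 kN·m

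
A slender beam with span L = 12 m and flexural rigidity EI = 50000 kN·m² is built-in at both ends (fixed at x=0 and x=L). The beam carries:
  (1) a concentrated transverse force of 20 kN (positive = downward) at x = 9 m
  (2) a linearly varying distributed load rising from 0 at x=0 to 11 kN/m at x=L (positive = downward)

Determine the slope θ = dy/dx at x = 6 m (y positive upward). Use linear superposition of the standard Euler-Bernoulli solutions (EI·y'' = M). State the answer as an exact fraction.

Load 1 — point force P=20 kN at a=9 m (b=L-a=3):
  θ_1 = -Pb²x(2aL-(3a+b)x)/(2L³EI)  [x≤a] = -20·3²·6·(2·9·12-(3·9+3)·6)/(2·12³·50000) = -9/40000 rad
Load 2 — triangular load w₀=11 kN/m (0→w₀ over full span):
  θ_2 = -w₀(2x(L-x)(L-2x)(x+2L)+x²(L-x)²)/(120LEI) = -11·(2·6·(12-6)·(12-2·6)·(6+2·12)+6²·(12-6)²)/(120·12·50000) = -99/500000 rad
Superposition: θ = Σ θ_i = -423/1000000 rad ≈ -0.000423 rad

θ(6) = -423/1000000 rad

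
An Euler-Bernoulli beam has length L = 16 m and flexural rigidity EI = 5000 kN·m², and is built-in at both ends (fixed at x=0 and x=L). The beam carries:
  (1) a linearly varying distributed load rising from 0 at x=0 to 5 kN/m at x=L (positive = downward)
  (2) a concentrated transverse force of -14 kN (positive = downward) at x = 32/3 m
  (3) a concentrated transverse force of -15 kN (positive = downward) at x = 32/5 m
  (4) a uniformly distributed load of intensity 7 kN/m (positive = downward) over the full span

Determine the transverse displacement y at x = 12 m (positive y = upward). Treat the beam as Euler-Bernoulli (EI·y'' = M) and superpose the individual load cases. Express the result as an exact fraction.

Load 1 — triangular load w₀=5 kN/m (0→w₀ over full span):
  y_1 = -w₀x²(L-x)²(x+2L)/(120LEI) = -5·12²·(16-12)²·(12+2·16)/(120·16·5000) = -33/625 m
Load 2 — point force P=-14 kN at a=32/3 m (b=L-a=16/3):
  y_2 = -Pa²(L-x)²(3bL-(3b+a)(L-x))/(6L³EI)  [x>a] = -(-14)·(32/3)²·(16-12)²·(3·(16/3)·16-(3·(16/3)+(32/3))·(16-12))/(6·16³·5000) = 1568/50625 m
Load 3 — point force P=-15 kN at a=32/5 m (b=L-a=48/5):
  y_3 = -Pa²(L-x)²(3bL-(3b+a)(L-x))/(6L³EI)  [x>a] = -(-15)·(32/5)²·(16-12)²·(3·(48/5)·16-(3·(48/5)+(32/5))·(16-12))/(6·16³·5000) = 16/625 m
Load 4 — uniform load w=7 kN/m over full span:
  y_4 = -wx²(L-x)²/(24EI) = -7·12²·(16-12)²/(24·5000) = -84/625 m
Superposition: y = Σ y_i = -6613/50625 m ≈ -0.130627 m

y(12) = -6613/50625 m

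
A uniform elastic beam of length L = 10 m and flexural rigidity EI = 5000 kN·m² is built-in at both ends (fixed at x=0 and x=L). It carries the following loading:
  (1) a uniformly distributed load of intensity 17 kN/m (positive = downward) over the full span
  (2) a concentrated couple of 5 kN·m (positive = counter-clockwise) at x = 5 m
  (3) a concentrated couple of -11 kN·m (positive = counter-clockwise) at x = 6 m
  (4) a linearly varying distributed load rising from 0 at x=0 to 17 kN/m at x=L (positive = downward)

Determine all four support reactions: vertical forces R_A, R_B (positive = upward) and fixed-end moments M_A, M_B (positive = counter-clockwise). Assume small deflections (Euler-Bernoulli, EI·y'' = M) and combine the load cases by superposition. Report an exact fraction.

R_A = 54833/500 kN, M_A = 58819/300 kN·m, R_B = 72667/500 kN, M_B = -68021/300 kN·m

Load 1 — uniform load w=17 kN/m over full span:
  R_A = wL/2 = 17·10/2 = 85 kN
  M_A = wL²/12 = 17·10²/12 = 425/3 kN·m
  R_B = wL/2 = 17·10/2 = 85 kN
  M_B = -wL²/12 = -17·10²/12 = -425/3 kN·m
Load 2 — applied couple M₀=5 kN·m at a=5 m (b=L-a=5):
  R_A = 6M₀ab/L³ = 6·5·5·5/10³ = 3/4 kN
  M_A = M₀b(2a-b)/L² = 5·5·(2·5-5)/10² = 5/4 kN·m
  R_B = -6M₀ab/L³ = -6·5·5·5/10³ = -3/4 kN
  M_B = M₀a(2b-a)/L² = 5·5·(2·5-5)/10² = 5/4 kN·m
Load 3 — applied couple M₀=-11 kN·m at a=6 m (b=L-a=4):
  R_A = 6M₀ab/L³ = 6·(-11)·6·4/10³ = -198/125 kN
  M_A = M₀b(2a-b)/L² = (-11)·4·(2·6-4)/10² = -88/25 kN·m
  R_B = -6M₀ab/L³ = -6·(-11)·6·4/10³ = 198/125 kN
  M_B = M₀a(2b-a)/L² = (-11)·6·(2·4-6)/10² = -33/25 kN·m
Load 4 — triangular load w₀=17 kN/m (0→w₀ over full span):
  R_A = 3w₀L/20 = 3·17·10/20 = 51/2 kN
  M_A = w₀L²/30 = 17·10²/30 = 170/3 kN·m
  R_B = 7w₀L/20 = 7·17·10/20 = 119/2 kN
  M_B = -w₀L²/20 = -17·10²/20 = -85 kN·m
Superposition: R_A = 54833/500 kN, M_A = 58819/300 kN·m, R_B = 72667/500 kN, M_B = -68021/300 kN·m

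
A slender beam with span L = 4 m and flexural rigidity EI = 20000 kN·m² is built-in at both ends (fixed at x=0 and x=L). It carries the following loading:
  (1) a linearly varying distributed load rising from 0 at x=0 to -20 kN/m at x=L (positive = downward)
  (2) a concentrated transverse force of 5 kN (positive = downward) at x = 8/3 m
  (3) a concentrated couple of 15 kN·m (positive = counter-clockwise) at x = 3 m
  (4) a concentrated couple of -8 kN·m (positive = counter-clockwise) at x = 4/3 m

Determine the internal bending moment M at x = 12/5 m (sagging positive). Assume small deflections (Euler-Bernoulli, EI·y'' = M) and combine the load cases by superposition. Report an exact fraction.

M(12/5) = 22181/10800 kN·m

Load 1 — triangular load w₀=-20 kN/m (0→w₀ over full span):
  M_1 = 3w₀Lx/20 - w₀L²/30 - w₀x³/(6L) = 3·(-20)·4·(12/5)/20 - (-20)·4²/30 - (-20)·(12/5)³/(6·4) = -496/75 kN·m
Load 2 — point force P=5 kN at a=8/3 m (b=L-a=4/3):
  M_2 = Pb²(3a+b)x/L³ - Pab²/L²  [x≤a] = 5·(4/3)²·(3·(8/3)+(4/3))·(12/5)/4³ - 5·(8/3)·(4/3)²/4² = 44/27 kN·m
Load 3 — applied couple M₀=15 kN·m at a=3 m (b=L-a=1):
  M_3 = R_Ax - M_A  [x≤a] with R_A=135/32, M_A=75/16 = (135/32)·(12/5) - (75/16) = 87/16 kN·m
Load 4 — applied couple M₀=-8 kN·m at a=4/3 m (b=L-a=8/3):
  M_4 = R_Ax - M_A - M₀  [x>a] with R_A=-8/3, M_A=0 = (-8/3)·(12/5) - 0 - (-8) = 8/5 kN·m
Superposition: M = Σ M_i = 22181/10800 kN·m ≈ 2.053796 kN·m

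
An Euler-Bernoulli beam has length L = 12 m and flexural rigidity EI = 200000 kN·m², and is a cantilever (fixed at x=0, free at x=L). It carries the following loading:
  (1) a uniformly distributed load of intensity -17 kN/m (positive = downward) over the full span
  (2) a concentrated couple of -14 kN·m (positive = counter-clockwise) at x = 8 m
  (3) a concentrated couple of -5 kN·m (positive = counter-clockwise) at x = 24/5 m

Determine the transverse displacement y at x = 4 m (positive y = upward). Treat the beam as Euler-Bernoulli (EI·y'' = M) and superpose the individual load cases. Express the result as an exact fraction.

Load 1 — uniform load w=-17 kN/m over full span:
  y_1 = -wx²(x²-4Lx+6L²)/(24EI) = -(-17)·4²·(4²-4·12·4+6·12²)/(24·200000) = 731/18750 m
Load 2 — applied couple M₀=-14 kN·m at a=8 m (b=L-a=4):
  y_2 = M₀x²/(2EI)  [x≤a] = (-14)·4²/(2·200000) = -7/12500 m
Load 3 — applied couple M₀=-5 kN·m at a=24/5 m (b=L-a=36/5):
  y_3 = M₀x²/(2EI)  [x≤a] = (-5)·4²/(2·200000) = -1/5000 m
Superposition: y = Σ y_i = 2867/75000 m ≈ 0.038227 m

y(4) = 2867/75000 m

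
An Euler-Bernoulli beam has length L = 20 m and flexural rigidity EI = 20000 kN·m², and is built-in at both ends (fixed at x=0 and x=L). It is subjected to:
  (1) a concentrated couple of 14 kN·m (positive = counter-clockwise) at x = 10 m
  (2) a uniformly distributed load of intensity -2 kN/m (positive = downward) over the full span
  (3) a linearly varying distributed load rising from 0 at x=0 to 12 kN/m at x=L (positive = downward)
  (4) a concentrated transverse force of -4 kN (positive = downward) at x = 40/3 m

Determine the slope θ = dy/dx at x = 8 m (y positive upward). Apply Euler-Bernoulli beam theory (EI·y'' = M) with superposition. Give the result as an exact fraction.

Load 1 — applied couple M₀=14 kN·m at a=10 m (b=L-a=10):
  θ_1 = (R_Ax²/2 - M_Ax)/EI  [x≤a] with R_A=21/20, M_A=7/2 = ((21/20)·8²/2 - (7/2)·8)/20000 = 7/25000 rad
Load 2 — uniform load w=-2 kN/m over full span:
  θ_2 = -wx(L-x)(L-2x)/(12EI) = -(-2)·8·(20-8)·(20-2·8)/(12·20000) = 2/625 rad
Load 3 — triangular load w₀=12 kN/m (0→w₀ over full span):
  θ_3 = -w₀(2x(L-x)(L-2x)(x+2L)+x²(L-x)²)/(120LEI) = -12·(2·8·(20-8)·(20-2·8)·(8+2·20)+8²·(20-8)²)/(120·20·20000) = -36/3125 rad
Load 4 — point force P=-4 kN at a=40/3 m (b=L-a=20/3):
  θ_4 = -Pb²x(2aL-(3a+b)x)/(2L³EI)  [x≤a] = -(-4)·(20/3)²·8·(2·(40/3)·20-(3·(40/3)+(20/3))·8)/(2·20³·20000) = 4/5625 rad
Superposition: θ = Σ θ_i = -1649/225000 rad ≈ -0.007329 rad

θ(8) = -1649/225000 rad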